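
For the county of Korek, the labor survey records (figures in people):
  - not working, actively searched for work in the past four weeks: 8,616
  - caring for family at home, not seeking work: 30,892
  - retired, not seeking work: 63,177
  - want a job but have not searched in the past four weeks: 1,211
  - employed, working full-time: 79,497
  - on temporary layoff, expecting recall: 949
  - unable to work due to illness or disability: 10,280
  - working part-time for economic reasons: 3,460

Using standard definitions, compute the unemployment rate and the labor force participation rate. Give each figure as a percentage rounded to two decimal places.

Employed = 79,497 + 3,460 = 82,957 (anyone who worked, including part-time for economic reasons, counts as employed).
Unemployed = 8,616 + 949 = 9,565 (jobless and actively searching, or on temporary layoff).
Labor force = 82,957 + 9,565 = 92,522.
Not in labor force = 30,892 + 63,177 + 1,211 + 10,280 = 105,560 (those not working and not actively searching are outside the labor force — including those who want a job but have given up searching).
Civilian working-age population = 92,522 + 105,560 = 198,082.
Unemployment rate = 9,565 / 92,522 = 10.34%.
Labor force participation rate = 92,522 / 198,082 = 46.71%.

Unemployment rate ≈ 10.34%; labor force participation rate ≈ 46.71%.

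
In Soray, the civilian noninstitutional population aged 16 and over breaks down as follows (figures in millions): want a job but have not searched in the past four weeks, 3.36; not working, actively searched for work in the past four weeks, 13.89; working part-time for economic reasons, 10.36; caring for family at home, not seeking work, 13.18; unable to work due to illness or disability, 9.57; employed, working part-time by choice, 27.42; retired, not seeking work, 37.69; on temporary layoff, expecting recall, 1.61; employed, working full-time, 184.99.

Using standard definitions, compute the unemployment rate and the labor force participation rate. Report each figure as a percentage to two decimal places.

Employed = 10.36 + 27.42 + 184.99 = 222.77 million (anyone who worked, including part-time for economic reasons, counts as employed).
Unemployed = 13.89 + 1.61 = 15.50 million (jobless and actively searching, or on temporary layoff).
Labor force = 222.77 + 15.50 = 238.27 million.
Not in labor force = 3.36 + 13.18 + 9.57 + 37.69 = 63.80 million (those not working and not actively searching are outside the labor force — including those who want a job but have given up searching).
Civilian working-age population = 238.27 + 63.80 = 302.07 million.
Unemployment rate = 15.50 / 238.27 = 6.51%.
Labor force participation rate = 238.27 / 302.07 = 78.88%.

Unemployment rate ≈ 6.51%; labor force participation rate ≈ 78.88%.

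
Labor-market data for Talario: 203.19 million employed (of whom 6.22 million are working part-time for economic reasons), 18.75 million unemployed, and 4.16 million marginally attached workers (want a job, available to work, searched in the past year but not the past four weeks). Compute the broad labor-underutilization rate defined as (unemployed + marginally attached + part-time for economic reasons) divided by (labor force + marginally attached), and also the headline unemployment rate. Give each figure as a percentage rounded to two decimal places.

Labor force = 203.19 + 18.75 = 221.94 million.
Numerator = 18.75 + 4.16 + 6.22 = 29.13 million.
Denominator = 221.94 + 4.16 = 226.10 million.
Broad rate = 29.13 / 226.10 = 12.88%.
Headline unemployment rate = 18.75 / 221.94 = 8.45%.

Broad underutilization rate ≈ 12.88%; headline unemployment rate ≈ 8.45%.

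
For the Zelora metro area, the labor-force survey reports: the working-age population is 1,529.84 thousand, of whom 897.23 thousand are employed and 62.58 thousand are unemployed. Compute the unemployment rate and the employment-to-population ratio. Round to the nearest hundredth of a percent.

Unemployment rate ≈ 6.52%; employment-population ratio ≈ 58.65%.

Labor force = employed + unemployed = 897.23 + 62.58 = 959.81 thousand.
Unemployment rate = 62.58 / 959.81 = 6.52%.
Employment-population ratio = 897.23 / 1,529.84 = 58.65%.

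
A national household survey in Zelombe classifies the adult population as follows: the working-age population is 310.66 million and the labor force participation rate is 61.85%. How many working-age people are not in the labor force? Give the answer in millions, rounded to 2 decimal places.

Share not in the labor force = 1 − 0.6185 = 0.3815.
Not in labor force = 0.3815 × 310.66 ≈ 118.52 million.

About 118.52 million are not in the labor force.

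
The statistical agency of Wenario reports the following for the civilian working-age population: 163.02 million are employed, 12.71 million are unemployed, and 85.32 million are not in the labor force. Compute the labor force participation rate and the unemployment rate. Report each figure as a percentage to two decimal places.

Labor force participation rate ≈ 67.32%; unemployment rate ≈ 7.23%.

Labor force = employed + unemployed = 163.02 + 12.71 = 175.73 million.
Working-age population = 175.73 + 85.32 = 261.05 million.
Unemployment rate = 12.71 / 175.73 = 7.23%.
Labor force participation rate = 175.73 / 261.05 = 67.32%.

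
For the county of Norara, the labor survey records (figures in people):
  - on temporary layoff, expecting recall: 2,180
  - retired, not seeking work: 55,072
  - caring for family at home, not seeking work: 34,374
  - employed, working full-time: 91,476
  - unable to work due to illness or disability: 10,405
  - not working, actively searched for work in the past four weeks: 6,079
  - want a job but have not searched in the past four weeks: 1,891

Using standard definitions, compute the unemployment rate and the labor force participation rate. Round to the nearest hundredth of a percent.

Employed = 91,476.
Unemployed = 2,180 + 6,079 = 8,259 (jobless and actively searching, or on temporary layoff).
Labor force = 91,476 + 8,259 = 99,735.
Not in labor force = 55,072 + 34,374 + 10,405 + 1,891 = 101,742 (those not working and not actively searching are outside the labor force — including those who want a job but have given up searching).
Civilian working-age population = 99,735 + 101,742 = 201,477.
Unemployment rate = 8,259 / 99,735 = 8.28%.
Labor force participation rate = 99,735 / 201,477 = 49.50%.

Unemployment rate ≈ 8.28%; labor force participation rate ≈ 49.50%.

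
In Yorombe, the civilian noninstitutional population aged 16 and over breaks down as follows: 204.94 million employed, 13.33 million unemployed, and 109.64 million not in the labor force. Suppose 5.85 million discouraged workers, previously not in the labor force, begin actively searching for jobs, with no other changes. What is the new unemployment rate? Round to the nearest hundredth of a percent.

Initially, labor force = 204.94 + 13.33 = 218.27 million, so u = 13.33/218.27 = 6.11%.
After the change, unemployed and labor force both rise by 5.85 → E = 204.94, U = 19.18, labor force = 224.12 million.
New unemployment rate = 19.18 / 224.12 = 8.56%.

New unemployment rate ≈ 8.56%.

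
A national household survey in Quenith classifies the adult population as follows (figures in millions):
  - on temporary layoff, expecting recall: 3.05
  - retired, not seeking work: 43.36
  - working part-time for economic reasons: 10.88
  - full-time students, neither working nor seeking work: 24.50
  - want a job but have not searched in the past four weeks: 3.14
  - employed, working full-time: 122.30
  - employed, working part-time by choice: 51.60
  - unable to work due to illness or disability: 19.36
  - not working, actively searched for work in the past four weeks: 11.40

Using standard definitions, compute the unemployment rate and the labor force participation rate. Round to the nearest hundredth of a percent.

Unemployment rate ≈ 7.25%; labor force participation rate ≈ 68.80%.

Employed = 10.88 + 122.30 + 51.60 = 184.78 million (anyone who worked, including part-time for economic reasons, counts as employed).
Unemployed = 3.05 + 11.40 = 14.45 million (jobless and actively searching, or on temporary layoff).
Labor force = 184.78 + 14.45 = 199.23 million.
Not in labor force = 43.36 + 24.50 + 3.14 + 19.36 = 90.36 million (those not working and not actively searching are outside the labor force — including those who want a job but have given up searching).
Civilian working-age population = 199.23 + 90.36 = 289.59 million.
Unemployment rate = 14.45 / 199.23 = 7.25%.
Labor force participation rate = 199.23 / 289.59 = 68.80%.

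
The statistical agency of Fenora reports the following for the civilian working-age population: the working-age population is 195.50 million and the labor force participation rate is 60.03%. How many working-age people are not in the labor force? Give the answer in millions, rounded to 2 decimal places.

About 78.14 million are not in the labor force.

Share not in the labor force = 1 − 0.6003 = 0.3997.
Not in labor force = 0.3997 × 195.50 ≈ 78.14 million.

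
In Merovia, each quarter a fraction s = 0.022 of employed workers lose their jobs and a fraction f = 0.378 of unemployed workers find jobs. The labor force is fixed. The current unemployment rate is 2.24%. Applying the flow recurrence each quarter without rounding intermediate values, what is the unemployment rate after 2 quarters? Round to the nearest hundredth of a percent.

Unemployment rate after two quarters ≈ 4.33%.

With a fixed labor force, u_{t+1} = u_t + s·(1−u_t) − f·u_t = u_t·(1−s−f) + s.
Here 1−s−f = 0.600 and s = 0.022.
u_1 = 0.022400 × 0.600 + 0.022 = 0.035440.
u_2 = 0.035440 × 0.600 + 0.022 = 0.043264.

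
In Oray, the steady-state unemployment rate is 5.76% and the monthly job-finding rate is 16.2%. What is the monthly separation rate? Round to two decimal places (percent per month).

From u* = s/(s+f): s = u·f/(1−u).
s = 0.0576 × 16.2 / (1 − 0.0576) = 0.9331 / 0.9424 ≈ 0.99% per month.

Separation rate ≈ 0.99% per month.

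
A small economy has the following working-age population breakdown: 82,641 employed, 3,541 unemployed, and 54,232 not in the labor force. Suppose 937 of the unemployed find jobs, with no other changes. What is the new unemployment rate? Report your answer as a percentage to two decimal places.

New unemployment rate ≈ 3.02%.

Initially, labor force = 82,641 + 3,541 = 86,182, so u = 3,541/86,182 = 4.11%.
After the change, unemployed falls and employed rises by 937; labor force unchanged → E = 83,578, U = 2,604, labor force = 86,182.
New unemployment rate = 2,604 / 86,182 = 3.02%.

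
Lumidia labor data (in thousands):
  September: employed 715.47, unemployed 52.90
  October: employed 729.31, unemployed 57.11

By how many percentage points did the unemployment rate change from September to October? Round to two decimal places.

The unemployment rate changed by +0.38 percentage points.

September: labor force = 715.47 + 52.90 = 768.37; u = 52.90/768.37 = 6.88%.
October: labor force = 729.31 + 57.11 = 786.42; u = 57.11/786.42 = 7.26%.
Change = 7.26% − 6.88% = +0.38 pp.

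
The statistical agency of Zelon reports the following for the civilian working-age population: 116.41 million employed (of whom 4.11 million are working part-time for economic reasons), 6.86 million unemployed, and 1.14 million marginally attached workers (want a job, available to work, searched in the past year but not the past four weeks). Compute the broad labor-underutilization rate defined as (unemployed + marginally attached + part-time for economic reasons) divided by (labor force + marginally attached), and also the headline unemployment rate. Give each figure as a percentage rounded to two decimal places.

Labor force = 116.41 + 6.86 = 123.27 million.
Numerator = 6.86 + 1.14 + 4.11 = 12.11 million.
Denominator = 123.27 + 1.14 = 124.41 million.
Broad rate = 12.11 / 124.41 = 9.73%.
Headline unemployment rate = 6.86 / 123.27 = 5.57%.

Broad underutilization rate ≈ 9.73%; headline unemployment rate ≈ 5.57%.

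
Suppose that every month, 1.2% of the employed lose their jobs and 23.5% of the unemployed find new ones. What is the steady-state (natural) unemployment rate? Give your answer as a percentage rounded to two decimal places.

Steady-state unemployment rate ≈ 4.86%.

At steady state the flows balance: s·E = f·U, so U/(E+U) = s/(s+f).
u* = 1.2 / (1.2 + 23.5) = 1.2 / 24.70 = 4.86%.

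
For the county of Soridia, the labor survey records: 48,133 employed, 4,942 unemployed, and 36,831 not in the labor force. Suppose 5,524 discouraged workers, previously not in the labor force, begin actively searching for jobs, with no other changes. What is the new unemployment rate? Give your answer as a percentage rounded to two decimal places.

Initially, labor force = 48,133 + 4,942 = 53,075, so u = 4,942/53,075 = 9.31%.
After the change, unemployed and labor force both rise by 5,524 → E = 48,133, U = 10,466, labor force = 58,599.
New unemployment rate = 10,466 / 58,599 = 17.86%.

New unemployment rate ≈ 17.86%.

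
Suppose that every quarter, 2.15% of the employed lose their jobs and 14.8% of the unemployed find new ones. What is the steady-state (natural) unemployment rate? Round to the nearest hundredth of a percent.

At steady state the flows balance: s·E = f·U, so U/(E+U) = s/(s+f).
u* = 2.15 / (2.15 + 14.8) = 2.15 / 16.95 = 12.68%.

Steady-state unemployment rate ≈ 12.68%.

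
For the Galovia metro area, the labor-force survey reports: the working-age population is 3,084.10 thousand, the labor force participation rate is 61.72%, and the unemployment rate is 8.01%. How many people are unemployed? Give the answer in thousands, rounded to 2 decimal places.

About 152.47 thousand are unemployed.

Labor force = 0.6172 × 3,084.10 = 1,903.51 thousand.
Unemployed = 0.0801 × 1,903.51 ≈ 152.47 thousand.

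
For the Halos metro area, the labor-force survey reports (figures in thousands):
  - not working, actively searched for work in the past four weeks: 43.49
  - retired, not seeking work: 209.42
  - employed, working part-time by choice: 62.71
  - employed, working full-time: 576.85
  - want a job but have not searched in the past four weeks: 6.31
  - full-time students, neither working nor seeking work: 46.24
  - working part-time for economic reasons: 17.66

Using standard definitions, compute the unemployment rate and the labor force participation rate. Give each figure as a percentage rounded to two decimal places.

Employed = 62.71 + 576.85 + 17.66 = 657.22 thousand (anyone who worked, including part-time for economic reasons, counts as employed).
Unemployed = 43.49 thousand.
Labor force = 657.22 + 43.49 = 700.71 thousand.
Not in labor force = 209.42 + 6.31 + 46.24 = 261.97 thousand (those not working and not actively searching are outside the labor force — including those who want a job but have given up searching).
Civilian working-age population = 700.71 + 261.97 = 962.68 thousand.
Unemployment rate = 43.49 / 700.71 = 6.21%.
Labor force participation rate = 700.71 / 962.68 = 72.79%.

Unemployment rate ≈ 6.21%; labor force participation rate ≈ 72.79%.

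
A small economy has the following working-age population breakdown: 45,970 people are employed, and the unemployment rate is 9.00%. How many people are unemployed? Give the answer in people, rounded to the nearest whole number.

Let U be the number unemployed. The labor force is E + U, and U/(E+U) = 0.0900.
So U = 0.0900 × 45,970 / (1 − 0.0900) = 4137.30 / 0.9100 ≈ 4,546.

About 4,546 are unemployed.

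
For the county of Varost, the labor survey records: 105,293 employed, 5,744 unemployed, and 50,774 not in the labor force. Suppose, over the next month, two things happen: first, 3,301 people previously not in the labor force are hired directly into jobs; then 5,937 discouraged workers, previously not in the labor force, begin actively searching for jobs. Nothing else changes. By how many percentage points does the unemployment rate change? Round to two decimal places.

The unemployment rate changes by +4.54 percentage points.

Initially, labor force = 105,293 + 5,744 = 111,037, so u = 5,744/111,037 = 5.17%.
After the first change, employed and labor force both rise by 3,301; unemployed unchanged → E = 108,594, U = 5,744, labor force = 114,338.
After the second change, unemployed and labor force both rise by 5,937 → E = 108,594, U = 11,681, labor force = 120,275.
New unemployment rate = 11,681 / 120,275 = 9.71%.
Change = 9.71% − 5.17% = +4.54 percentage points.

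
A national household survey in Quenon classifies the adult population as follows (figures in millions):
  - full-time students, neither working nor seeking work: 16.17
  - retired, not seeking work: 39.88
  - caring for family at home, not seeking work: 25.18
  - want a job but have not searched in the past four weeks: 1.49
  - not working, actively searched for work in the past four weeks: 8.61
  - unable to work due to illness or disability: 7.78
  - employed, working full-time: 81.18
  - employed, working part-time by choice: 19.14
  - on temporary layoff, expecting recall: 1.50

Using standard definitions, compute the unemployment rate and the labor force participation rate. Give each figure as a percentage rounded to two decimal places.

Unemployment rate ≈ 9.16%; labor force participation rate ≈ 54.96%.

Employed = 81.18 + 19.14 = 100.32 million.
Unemployed = 8.61 + 1.50 = 10.11 million (jobless and actively searching, or on temporary layoff).
Labor force = 100.32 + 10.11 = 110.43 million.
Not in labor force = 16.17 + 39.88 + 25.18 + 1.49 + 7.78 = 90.50 million (those not working and not actively searching are outside the labor force — including those who want a job but have given up searching).
Civilian working-age population = 110.43 + 90.50 = 200.93 million.
Unemployment rate = 10.11 / 110.43 = 9.16%.
Labor force participation rate = 110.43 / 200.93 = 54.96%.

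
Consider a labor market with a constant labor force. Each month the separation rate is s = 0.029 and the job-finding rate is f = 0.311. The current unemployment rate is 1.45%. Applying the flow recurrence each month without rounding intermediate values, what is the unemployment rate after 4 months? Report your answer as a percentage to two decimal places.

Unemployment rate after four months ≈ 7.19%.

With a fixed labor force, u_{t+1} = u_t + s·(1−u_t) − f·u_t = u_t·(1−s−f) + s.
Here 1−s−f = 0.660 and s = 0.029.
u_1 = 0.014500 × 0.660 + 0.029 = 0.038570.
u_2 = 0.038570 × 0.660 + 0.029 = 0.054456.
u_3 = 0.054456 × 0.660 + 0.029 = 0.064941.
u_4 = 0.064941 × 0.660 + 0.029 = 0.071861.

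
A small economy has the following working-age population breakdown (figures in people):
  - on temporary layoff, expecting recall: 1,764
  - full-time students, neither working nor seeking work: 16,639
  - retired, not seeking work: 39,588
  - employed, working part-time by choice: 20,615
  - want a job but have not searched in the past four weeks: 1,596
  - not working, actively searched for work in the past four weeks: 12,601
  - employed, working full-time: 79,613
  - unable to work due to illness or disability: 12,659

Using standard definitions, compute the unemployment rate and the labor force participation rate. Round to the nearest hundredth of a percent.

Employed = 20,615 + 79,613 = 100,228.
Unemployed = 1,764 + 12,601 = 14,365 (jobless and actively searching, or on temporary layoff).
Labor force = 100,228 + 14,365 = 114,593.
Not in labor force = 16,639 + 39,588 + 1,596 + 12,659 = 70,482 (those not working and not actively searching are outside the labor force — including those who want a job but have given up searching).
Civilian working-age population = 114,593 + 70,482 = 185,075.
Unemployment rate = 14,365 / 114,593 = 12.54%.
Labor force participation rate = 114,593 / 185,075 = 61.92%.

Unemployment rate ≈ 12.54%; labor force participation rate ≈ 61.92%.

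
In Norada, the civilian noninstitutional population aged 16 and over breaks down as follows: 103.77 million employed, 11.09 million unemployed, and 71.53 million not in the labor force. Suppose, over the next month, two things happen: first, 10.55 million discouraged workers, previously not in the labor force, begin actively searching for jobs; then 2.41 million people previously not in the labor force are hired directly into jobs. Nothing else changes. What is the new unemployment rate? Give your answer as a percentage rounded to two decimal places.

Initially, labor force = 103.77 + 11.09 = 114.86 million, so u = 11.09/114.86 = 9.66%.
After the first change, unemployed and labor force both rise by 10.55 → E = 103.77, U = 21.64, labor force = 125.41 million.
After the second change, employed and labor force both rise by 2.41; unemployed unchanged → E = 106.18, U = 21.64, labor force = 127.82 million.
New unemployment rate = 21.64 / 127.82 = 16.93%.

New unemployment rate ≈ 16.93%.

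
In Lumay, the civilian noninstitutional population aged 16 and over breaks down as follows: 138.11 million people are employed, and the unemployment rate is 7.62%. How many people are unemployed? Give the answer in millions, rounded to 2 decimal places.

Let U be the number unemployed. The labor force is E + U, and U/(E+U) = 0.0762.
So U = 0.0762 × 138.11 / (1 − 0.0762) = 10.5240 / 0.9238 ≈ 11.39 million.

About 11.39 million are unemployed.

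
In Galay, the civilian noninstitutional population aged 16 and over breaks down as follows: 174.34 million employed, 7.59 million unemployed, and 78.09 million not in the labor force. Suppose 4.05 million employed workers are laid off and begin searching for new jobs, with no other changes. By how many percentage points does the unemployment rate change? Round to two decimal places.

The unemployment rate changes by +2.23 percentage points.

Initially, labor force = 174.34 + 7.59 = 181.93 million, so u = 7.59/181.93 = 4.17%.
After the change, employed falls and unemployed rises by 4.05; labor force unchanged → E = 170.29, U = 11.64, labor force = 181.93 million.
New unemployment rate = 11.64 / 181.93 = 6.40%.
Change = 6.40% − 4.17% = +2.23 percentage points.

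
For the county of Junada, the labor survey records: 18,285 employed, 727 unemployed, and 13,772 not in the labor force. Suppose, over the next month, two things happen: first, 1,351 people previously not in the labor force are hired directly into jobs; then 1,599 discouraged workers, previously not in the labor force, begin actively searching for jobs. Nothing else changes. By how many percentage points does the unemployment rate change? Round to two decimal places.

Initially, labor force = 18,285 + 727 = 19,012, so u = 727/19,012 = 3.82%.
After the first change, employed and labor force both rise by 1,351; unemployed unchanged → E = 19,636, U = 727, labor force = 20,363.
After the second change, unemployed and labor force both rise by 1,599 → E = 19,636, U = 2,326, labor force = 21,962.
New unemployment rate = 2,326 / 21,962 = 10.59%.
Change = 10.59% − 3.82% = +6.77 percentage points.

The unemployment rate changes by +6.77 percentage points.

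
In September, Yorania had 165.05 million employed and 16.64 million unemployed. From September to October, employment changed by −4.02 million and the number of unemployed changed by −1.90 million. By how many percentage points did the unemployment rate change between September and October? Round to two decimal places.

September: labor force = 165.05 + 16.64 = 181.69; u = 16.64/181.69 = 9.16%.
October: labor force = 161.03 + 14.74 = 175.77; u = 14.74/175.77 = 8.39%.
Change = 8.39% − 9.16% = −0.77 pp.

The unemployment rate changed by −0.77 percentage points.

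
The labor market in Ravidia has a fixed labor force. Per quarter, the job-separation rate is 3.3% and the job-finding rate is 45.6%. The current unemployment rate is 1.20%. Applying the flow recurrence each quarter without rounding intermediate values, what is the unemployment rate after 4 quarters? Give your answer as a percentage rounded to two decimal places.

With a fixed labor force, u_{t+1} = u_t + s·(1−u_t) − f·u_t = u_t·(1−s−f) + s.
Here 1−s−f = 0.511 and s = 0.033.
u_1 = 0.012000 × 0.511 + 0.033 = 0.039132.
u_2 = 0.039132 × 0.511 + 0.033 = 0.052996.
u_3 = 0.052996 × 0.511 + 0.033 = 0.060081.
u_4 = 0.060081 × 0.511 + 0.033 = 0.063701.

Unemployment rate after four quarters ≈ 6.37%.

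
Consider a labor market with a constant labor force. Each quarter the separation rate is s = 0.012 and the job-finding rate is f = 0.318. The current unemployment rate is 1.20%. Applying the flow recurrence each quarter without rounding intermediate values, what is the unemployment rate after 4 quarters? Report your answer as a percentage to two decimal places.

Unemployment rate after four quarters ≈ 3.15%.

With a fixed labor force, u_{t+1} = u_t + s·(1−u_t) − f·u_t = u_t·(1−s−f) + s.
Here 1−s−f = 0.670 and s = 0.012.
u_1 = 0.012000 × 0.670 + 0.012 = 0.020040.
u_2 = 0.020040 × 0.670 + 0.012 = 0.025427.
u_3 = 0.025427 × 0.670 + 0.012 = 0.029036.
u_4 = 0.029036 × 0.670 + 0.012 = 0.031454.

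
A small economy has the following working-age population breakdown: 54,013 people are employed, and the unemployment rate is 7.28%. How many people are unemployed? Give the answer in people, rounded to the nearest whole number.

Let U be the number unemployed. The labor force is E + U, and U/(E+U) = 0.0728.
So U = 0.0728 × 54,013 / (1 − 0.0728) = 3932.15 / 0.9272 ≈ 4,241.

About 4,241 are unemployed.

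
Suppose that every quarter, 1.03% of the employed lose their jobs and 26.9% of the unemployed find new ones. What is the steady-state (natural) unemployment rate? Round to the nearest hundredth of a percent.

At steady state the flows balance: s·E = f·U, so U/(E+U) = s/(s+f).
u* = 1.03 / (1.03 + 26.9) = 1.03 / 27.93 = 3.69%.

Steady-state unemployment rate ≈ 3.69%.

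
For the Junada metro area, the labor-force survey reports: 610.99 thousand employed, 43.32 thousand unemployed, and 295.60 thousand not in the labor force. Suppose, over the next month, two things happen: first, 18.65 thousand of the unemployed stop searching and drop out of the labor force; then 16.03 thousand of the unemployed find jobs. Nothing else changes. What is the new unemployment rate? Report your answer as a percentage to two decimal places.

New unemployment rate ≈ 1.36%.

Initially, labor force = 610.99 + 43.32 = 654.31 thousand, so u = 43.32/654.31 = 6.62%.
After the first change, unemployed and labor force both fall by 18.65 → E = 610.99, U = 24.67, labor force = 635.66 thousand.
After the second change, unemployed falls and employed rises by 16.03; labor force unchanged → E = 627.02, U = 8.64, labor force = 635.66 thousand.
New unemployment rate = 8.64 / 635.66 = 1.36%.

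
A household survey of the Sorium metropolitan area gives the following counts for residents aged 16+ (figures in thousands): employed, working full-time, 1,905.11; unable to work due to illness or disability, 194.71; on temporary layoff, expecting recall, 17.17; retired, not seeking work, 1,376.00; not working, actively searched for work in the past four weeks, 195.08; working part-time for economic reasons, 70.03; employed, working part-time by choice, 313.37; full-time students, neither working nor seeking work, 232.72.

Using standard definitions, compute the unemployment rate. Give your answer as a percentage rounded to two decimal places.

Unemployment rate ≈ 8.49%.

Employed = 1,905.11 + 70.03 + 313.37 = 2,288.51 thousand (anyone who worked, including part-time for economic reasons, counts as employed).
Unemployed = 17.17 + 195.08 = 212.25 thousand (jobless and actively searching, or on temporary layoff).
Labor force = 2,288.51 + 212.25 = 2,500.76 thousand.
Unemployment rate = 212.25 / 2,500.76 = 8.49%.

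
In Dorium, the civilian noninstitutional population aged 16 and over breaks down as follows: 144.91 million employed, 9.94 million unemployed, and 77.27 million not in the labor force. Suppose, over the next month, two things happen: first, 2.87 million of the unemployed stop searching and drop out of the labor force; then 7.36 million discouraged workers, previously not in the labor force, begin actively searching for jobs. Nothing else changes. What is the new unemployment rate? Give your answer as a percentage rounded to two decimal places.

Initially, labor force = 144.91 + 9.94 = 154.85 million, so u = 9.94/154.85 = 6.42%.
After the first change, unemployed and labor force both fall by 2.87 → E = 144.91, U = 7.07, labor force = 151.98 million.
After the second change, unemployed and labor force both rise by 7.36 → E = 144.91, U = 14.43, labor force = 159.34 million.
New unemployment rate = 14.43 / 159.34 = 9.06%.

New unemployment rate ≈ 9.06%.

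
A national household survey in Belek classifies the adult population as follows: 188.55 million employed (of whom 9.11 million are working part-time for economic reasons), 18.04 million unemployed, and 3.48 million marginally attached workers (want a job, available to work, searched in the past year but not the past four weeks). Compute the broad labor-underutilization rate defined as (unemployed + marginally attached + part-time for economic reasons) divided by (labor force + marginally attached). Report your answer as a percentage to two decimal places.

Labor force = 188.55 + 18.04 = 206.59 million.
Numerator = 18.04 + 3.48 + 9.11 = 30.63 million.
Denominator = 206.59 + 3.48 = 210.07 million.
Broad rate = 30.63 / 210.07 = 14.58%.

Broad underutilization rate ≈ 14.58%.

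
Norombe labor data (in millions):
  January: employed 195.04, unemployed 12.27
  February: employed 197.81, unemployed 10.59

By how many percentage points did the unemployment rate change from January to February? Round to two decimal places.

January: labor force = 195.04 + 12.27 = 207.31; u = 12.27/207.31 = 5.92%.
February: labor force = 197.81 + 10.59 = 208.40; u = 10.59/208.40 = 5.08%.
Change = 5.08% − 5.92% = −0.84 pp.

The unemployment rate changed by −0.84 percentage points.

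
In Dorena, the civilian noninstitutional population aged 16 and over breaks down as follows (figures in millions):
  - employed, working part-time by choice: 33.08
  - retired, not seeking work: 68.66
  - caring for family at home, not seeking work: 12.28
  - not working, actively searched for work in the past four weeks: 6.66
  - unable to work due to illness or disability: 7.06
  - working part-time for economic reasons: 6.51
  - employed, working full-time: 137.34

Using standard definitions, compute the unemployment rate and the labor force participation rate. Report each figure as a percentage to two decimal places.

Unemployment rate ≈ 3.63%; labor force participation rate ≈ 67.60%.

Employed = 33.08 + 6.51 + 137.34 = 176.93 million (anyone who worked, including part-time for economic reasons, counts as employed).
Unemployed = 6.66 million.
Labor force = 176.93 + 6.66 = 183.59 million.
Not in labor force = 68.66 + 12.28 + 7.06 = 88.00 million (those not working and not actively searching are outside the labor force).
Civilian working-age population = 183.59 + 88.00 = 271.59 million.
Unemployment rate = 6.66 / 183.59 = 3.63%.
Labor force participation rate = 183.59 / 271.59 = 67.60%.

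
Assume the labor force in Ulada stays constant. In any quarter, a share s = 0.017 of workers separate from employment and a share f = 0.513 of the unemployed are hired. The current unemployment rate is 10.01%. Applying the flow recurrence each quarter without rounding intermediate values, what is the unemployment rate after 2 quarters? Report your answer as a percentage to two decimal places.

With a fixed labor force, u_{t+1} = u_t + s·(1−u_t) − f·u_t = u_t·(1−s−f) + s.
Here 1−s−f = 0.470 and s = 0.017.
u_1 = 0.100100 × 0.470 + 0.017 = 0.064047.
u_2 = 0.064047 × 0.470 + 0.017 = 0.047102.

Unemployment rate after two quarters ≈ 4.71%.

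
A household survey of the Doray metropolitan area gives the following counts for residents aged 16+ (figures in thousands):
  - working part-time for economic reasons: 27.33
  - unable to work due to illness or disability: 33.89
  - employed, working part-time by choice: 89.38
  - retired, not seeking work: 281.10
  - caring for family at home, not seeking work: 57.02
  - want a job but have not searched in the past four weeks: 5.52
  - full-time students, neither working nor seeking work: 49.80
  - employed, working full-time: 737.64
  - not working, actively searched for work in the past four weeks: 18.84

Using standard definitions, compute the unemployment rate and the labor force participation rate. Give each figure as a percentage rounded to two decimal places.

Unemployment rate ≈ 2.16%; labor force participation rate ≈ 67.14%.

Employed = 27.33 + 89.38 + 737.64 = 854.35 thousand (anyone who worked, including part-time for economic reasons, counts as employed).
Unemployed = 18.84 thousand.
Labor force = 854.35 + 18.84 = 873.19 thousand.
Not in labor force = 33.89 + 281.10 + 57.02 + 5.52 + 49.80 = 427.33 thousand (those not working and not actively searching are outside the labor force — including those who want a job but have given up searching).
Civilian working-age population = 873.19 + 427.33 = 1,300.52 thousand.
Unemployment rate = 18.84 / 873.19 = 2.16%.
Labor force participation rate = 873.19 / 1,300.52 = 67.14%.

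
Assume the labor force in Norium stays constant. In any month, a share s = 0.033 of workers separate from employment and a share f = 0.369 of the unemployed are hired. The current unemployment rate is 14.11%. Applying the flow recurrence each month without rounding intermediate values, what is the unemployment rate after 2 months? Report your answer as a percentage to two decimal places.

Unemployment rate after two months ≈ 10.32%.

With a fixed labor force, u_{t+1} = u_t + s·(1−u_t) − f·u_t = u_t·(1−s−f) + s.
Here 1−s−f = 0.598 and s = 0.033.
u_1 = 0.141100 × 0.598 + 0.033 = 0.117378.
u_2 = 0.117378 × 0.598 + 0.033 = 0.103192.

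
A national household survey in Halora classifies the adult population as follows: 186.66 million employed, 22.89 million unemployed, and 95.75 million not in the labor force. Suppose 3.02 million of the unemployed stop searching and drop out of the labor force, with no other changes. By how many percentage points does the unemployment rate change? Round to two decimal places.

Initially, labor force = 186.66 + 22.89 = 209.55 million, so u = 22.89/209.55 = 10.92%.
After the change, unemployed and labor force both fall by 3.02 → E = 186.66, U = 19.87, labor force = 206.53 million.
New unemployment rate = 19.87 / 206.53 = 9.62%.
Change = 9.62% − 10.92% = −1.30 percentage points.

The unemployment rate changes by −1.30 percentage points.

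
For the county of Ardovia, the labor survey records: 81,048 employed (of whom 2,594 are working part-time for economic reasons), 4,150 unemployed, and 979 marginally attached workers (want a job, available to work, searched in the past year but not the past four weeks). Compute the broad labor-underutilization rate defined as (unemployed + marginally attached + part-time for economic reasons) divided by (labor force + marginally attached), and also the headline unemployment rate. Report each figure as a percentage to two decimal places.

Broad underutilization rate ≈ 8.96%; headline unemployment rate ≈ 4.87%.

Labor force = 81,048 + 4,150 = 85,198.
Numerator = 4,150 + 979 + 2,594 = 7,723.
Denominator = 85,198 + 979 = 86,177.
Broad rate = 7,723 / 86,177 = 8.96%.
Headline unemployment rate = 4,150 / 85,198 = 4.87%.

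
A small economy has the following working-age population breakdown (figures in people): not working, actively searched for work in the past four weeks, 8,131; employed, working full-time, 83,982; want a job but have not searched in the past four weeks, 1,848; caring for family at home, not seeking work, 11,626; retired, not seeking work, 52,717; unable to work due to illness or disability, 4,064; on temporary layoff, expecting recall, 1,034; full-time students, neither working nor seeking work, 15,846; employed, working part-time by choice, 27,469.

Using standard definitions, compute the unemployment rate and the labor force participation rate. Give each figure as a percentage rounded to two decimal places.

Unemployment rate ≈ 7.60%; labor force participation rate ≈ 58.35%.

Employed = 83,982 + 27,469 = 111,451.
Unemployed = 8,131 + 1,034 = 9,165 (jobless and actively searching, or on temporary layoff).
Labor force = 111,451 + 9,165 = 120,616.
Not in labor force = 1,848 + 11,626 + 52,717 + 4,064 + 15,846 = 86,101 (those not working and not actively searching are outside the labor force — including those who want a job but have given up searching).
Civilian working-age population = 120,616 + 86,101 = 206,717.
Unemployment rate = 9,165 / 120,616 = 7.60%.
Labor force participation rate = 120,616 / 206,717 = 58.35%.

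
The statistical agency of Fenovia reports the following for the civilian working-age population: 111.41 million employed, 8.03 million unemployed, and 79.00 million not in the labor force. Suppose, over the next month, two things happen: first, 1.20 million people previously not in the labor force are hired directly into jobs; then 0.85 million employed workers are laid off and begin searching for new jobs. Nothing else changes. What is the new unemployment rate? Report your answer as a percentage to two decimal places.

Initially, labor force = 111.41 + 8.03 = 119.44 million, so u = 8.03/119.44 = 6.72%.
After the first change, employed and labor force both rise by 1.20; unemployed unchanged → E = 112.61, U = 8.03, labor force = 120.64 million.
After the second change, employed falls and unemployed rises by 0.85; labor force unchanged → E = 111.76, U = 8.88, labor force = 120.64 million.
New unemployment rate = 8.88 / 120.64 = 7.36%.

New unemployment rate ≈ 7.36%.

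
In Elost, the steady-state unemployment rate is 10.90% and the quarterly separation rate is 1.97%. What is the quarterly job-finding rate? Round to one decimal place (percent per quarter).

Job-finding rate ≈ 16.1% per quarter.

From u* = s/(s+f): f = s·(1−u)/u.
f = 1.97 × (1 − 0.1090) / 0.1090 = 1.7553 / 0.1090 ≈ 16.1% per quarter.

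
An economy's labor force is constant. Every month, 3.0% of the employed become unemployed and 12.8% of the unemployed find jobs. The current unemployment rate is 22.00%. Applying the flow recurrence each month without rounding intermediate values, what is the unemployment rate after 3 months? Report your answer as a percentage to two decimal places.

Unemployment rate after three months ≈ 20.79%.

With a fixed labor force, u_{t+1} = u_t + s·(1−u_t) − f·u_t = u_t·(1−s−f) + s.
Here 1−s−f = 0.842 and s = 0.030.
u_1 = 0.220000 × 0.842 + 0.030 = 0.215240.
u_2 = 0.215240 × 0.842 + 0.030 = 0.211232.
u_3 = 0.211232 × 0.842 + 0.030 = 0.207857.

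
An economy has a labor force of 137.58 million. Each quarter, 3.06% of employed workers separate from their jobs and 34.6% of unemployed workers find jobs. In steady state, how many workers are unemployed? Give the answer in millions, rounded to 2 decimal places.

About 11.18 million are unemployed in steady state.

Steady-state unemployment rate u* = s/(s+f) = 3.06/(3.06+34.6) = 0.081253.
Unemployed = u* × labor force = 0.081253 × 137.58 ≈ 11.18 million.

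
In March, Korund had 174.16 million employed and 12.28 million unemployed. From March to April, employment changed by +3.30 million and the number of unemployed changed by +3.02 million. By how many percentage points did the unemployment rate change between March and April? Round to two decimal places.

The unemployment rate changed by +1.35 percentage points.

March: labor force = 174.16 + 12.28 = 186.44; u = 12.28/186.44 = 6.59%.
April: labor force = 177.46 + 15.30 = 192.76; u = 15.30/192.76 = 7.94%.
Change = 7.94% − 6.59% = +1.35 pp.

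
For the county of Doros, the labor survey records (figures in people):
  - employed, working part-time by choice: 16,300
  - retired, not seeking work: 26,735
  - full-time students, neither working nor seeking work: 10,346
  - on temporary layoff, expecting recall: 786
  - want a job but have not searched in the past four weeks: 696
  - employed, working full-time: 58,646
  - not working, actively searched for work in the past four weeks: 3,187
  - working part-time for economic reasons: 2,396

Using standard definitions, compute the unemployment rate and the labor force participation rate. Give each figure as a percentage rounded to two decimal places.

Unemployment rate ≈ 4.89%; labor force participation rate ≈ 68.28%.

Employed = 16,300 + 58,646 + 2,396 = 77,342 (anyone who worked, including part-time for economic reasons, counts as employed).
Unemployed = 786 + 3,187 = 3,973 (jobless and actively searching, or on temporary layoff).
Labor force = 77,342 + 3,973 = 81,315.
Not in labor force = 26,735 + 10,346 + 696 = 37,777 (those not working and not actively searching are outside the labor force — including those who want a job but have given up searching).
Civilian working-age population = 81,315 + 37,777 = 119,092.
Unemployment rate = 3,973 / 81,315 = 4.89%.
Labor force participation rate = 81,315 / 119,092 = 68.28%.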